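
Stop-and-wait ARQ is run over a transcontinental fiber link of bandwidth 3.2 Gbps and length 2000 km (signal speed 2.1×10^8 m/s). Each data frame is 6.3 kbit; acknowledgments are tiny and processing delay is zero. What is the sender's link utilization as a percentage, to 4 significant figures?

t_tx = L/R = 6300/3200000000 = 1.96875e-06 s.
t_prop = 2000000/210000000 = 0.00952381 s; RTT = 0.0190476 s.
Cycle = t_tx + RTT = 0.0190496 s.
Utilization = t_tx / cycle = 1.96875e-06/0.0190496 = 0.01033 %.

0.01033 %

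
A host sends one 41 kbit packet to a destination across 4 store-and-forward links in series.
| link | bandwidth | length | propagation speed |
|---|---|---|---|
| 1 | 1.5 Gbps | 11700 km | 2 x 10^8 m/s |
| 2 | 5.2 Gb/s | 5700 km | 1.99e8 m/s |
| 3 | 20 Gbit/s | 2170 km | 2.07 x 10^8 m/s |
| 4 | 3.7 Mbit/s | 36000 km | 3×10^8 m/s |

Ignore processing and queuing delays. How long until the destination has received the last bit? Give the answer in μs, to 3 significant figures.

L = 41000 bits.
Transmission delays (L/R per hop): 27.3333, 7.88462, 2.05, 11081.1 μs; sum = 11118.3 μs.
Propagation delays (d/s per hop): 58500, 28643.2, 10483.1, 120000 μs; sum = 217626 μs.
End-to-end = 229000 μs.

229000 μs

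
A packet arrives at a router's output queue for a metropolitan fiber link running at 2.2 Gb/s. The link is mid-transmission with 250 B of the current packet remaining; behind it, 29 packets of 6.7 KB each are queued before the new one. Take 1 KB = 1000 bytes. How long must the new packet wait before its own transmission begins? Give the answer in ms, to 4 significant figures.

0.7075 ms

Each queued packet: L/R = 53600/2200000000 = 0.0243636 ms.
29 queued → 0.706545 ms.
Plus remaining 2000 bits of current packet: 0.000909091 ms.
Queuing delay = 0.7075 ms.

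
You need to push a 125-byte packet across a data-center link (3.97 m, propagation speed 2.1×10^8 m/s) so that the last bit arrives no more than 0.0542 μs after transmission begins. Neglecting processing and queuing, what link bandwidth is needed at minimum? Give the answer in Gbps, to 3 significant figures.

28.3 Gbps

L = 1000 bits.
Propagation delay = 3.97 / 210000000 = 0.0189048 μs.
Transmission budget = 0.0542 − 0.0189048 = 0.0352952 μs.
R ≥ L / t_tx = 1000 bits / 3.52952e-08 s = 28.3 Gbps.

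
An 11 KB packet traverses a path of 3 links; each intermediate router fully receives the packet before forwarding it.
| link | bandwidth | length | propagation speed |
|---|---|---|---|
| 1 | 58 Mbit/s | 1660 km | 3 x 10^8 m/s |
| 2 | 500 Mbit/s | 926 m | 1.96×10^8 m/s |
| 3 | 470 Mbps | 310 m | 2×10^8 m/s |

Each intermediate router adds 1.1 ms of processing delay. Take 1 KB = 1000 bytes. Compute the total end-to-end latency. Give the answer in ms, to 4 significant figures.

9.620 ms

L = 88000 bits.
Transmission delays (L/R per hop): 1.51724, 0.176, 0.187234 ms; sum = 1.88048 ms.
Propagation delays (d/s per hop): 5.53333, 0.00472449, 0.00155 ms; sum = 5.53961 ms.
Processing at 2 router(s): 2 × 1.1 ms = 2.2 ms.
End-to-end = 9.620 ms.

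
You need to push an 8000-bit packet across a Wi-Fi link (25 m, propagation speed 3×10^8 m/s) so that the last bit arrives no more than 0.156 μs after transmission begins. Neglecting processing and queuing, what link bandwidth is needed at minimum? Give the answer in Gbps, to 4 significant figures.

110.1 Gbps

Propagation delay = 25 / 300000000 = 0.0833333 μs.
Transmission budget = 0.156 − 0.0833333 = 0.0726667 μs.
R ≥ L / t_tx = 8000 bits / 7.26667e-08 s = 110.1 Gbps.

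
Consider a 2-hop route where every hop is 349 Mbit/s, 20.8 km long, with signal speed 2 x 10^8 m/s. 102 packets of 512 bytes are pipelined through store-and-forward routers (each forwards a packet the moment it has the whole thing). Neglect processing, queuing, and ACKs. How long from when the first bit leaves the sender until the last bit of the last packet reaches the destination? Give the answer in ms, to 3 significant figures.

Per-hop transmission t_tx = L/R = 4096/349000000 = 0.0117364 ms.
Per-hop propagation t_prop = 20800/200000000 = 0.104 ms.
Pipeline fill: first packet needs 2·t_tx to clear all hops; remaining 101 packets each add one t_tx.
Total = (2+102-1)·t_tx + 2·t_prop = 103·0.0117364 + 2·0.104 = 1.42 ms.

1.42 ms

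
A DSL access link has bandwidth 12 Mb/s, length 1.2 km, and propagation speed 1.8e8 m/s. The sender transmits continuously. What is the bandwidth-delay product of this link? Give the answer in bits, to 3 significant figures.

80.0 bits

Propagation delay = 1200 / 180000000 = 6.66667e-06 s.
BDP = R × t_prop = 12000000 × 6.66667e-06 = 80 bits.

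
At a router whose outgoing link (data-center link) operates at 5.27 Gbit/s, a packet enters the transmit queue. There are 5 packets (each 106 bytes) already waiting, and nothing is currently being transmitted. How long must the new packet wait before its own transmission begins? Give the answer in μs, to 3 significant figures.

0.805 μs

Each queued packet: L/R = 848/5270000000 = 0.160911 μs.
5 queued → 0.804554 μs.
Queuing delay = 0.805 μs.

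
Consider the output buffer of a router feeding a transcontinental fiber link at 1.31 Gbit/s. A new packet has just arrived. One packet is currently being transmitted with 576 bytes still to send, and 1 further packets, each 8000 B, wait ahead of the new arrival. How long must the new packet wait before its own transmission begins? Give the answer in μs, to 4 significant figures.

52.37 μs

Each queued packet: L/R = 64000/1310000000 = 48.855 μs.
1 queued → 48.855 μs.
Plus remaining 4608 bits of current packet: 3.51756 μs.
Queuing delay = 52.37 μs.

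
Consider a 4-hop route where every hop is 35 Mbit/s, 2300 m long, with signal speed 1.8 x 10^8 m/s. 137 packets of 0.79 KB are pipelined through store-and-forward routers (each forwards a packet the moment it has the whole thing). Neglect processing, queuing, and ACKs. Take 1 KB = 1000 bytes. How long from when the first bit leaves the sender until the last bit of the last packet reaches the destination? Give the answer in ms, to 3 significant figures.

25.3 ms

Per-hop transmission t_tx = L/R = 6320/35000000 = 0.180571 ms.
Per-hop propagation t_prop = 2300/180000000 = 0.0127778 ms.
Pipeline fill: first packet needs 4·t_tx to clear all hops; remaining 136 packets each add one t_tx.
Total = (4+137-1)·t_tx + 4·t_prop = 140·0.180571 + 4·0.0127778 = 25.3 ms.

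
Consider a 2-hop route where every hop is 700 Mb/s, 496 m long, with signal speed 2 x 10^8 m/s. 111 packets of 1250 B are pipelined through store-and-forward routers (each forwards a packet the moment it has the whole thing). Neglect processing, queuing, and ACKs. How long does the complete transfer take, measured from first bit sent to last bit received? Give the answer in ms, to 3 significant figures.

Per-hop transmission t_tx = L/R = 10000/700000000 = 0.0142857 ms.
Per-hop propagation t_prop = 496/200000000 = 0.00248 ms.
Pipeline fill: first packet needs 2·t_tx to clear all hops; remaining 110 packets each add one t_tx.
Total = (2+111-1)·t_tx + 2·t_prop = 112·0.0142857 + 2·0.00248 = 1.60 ms.

1.60 ms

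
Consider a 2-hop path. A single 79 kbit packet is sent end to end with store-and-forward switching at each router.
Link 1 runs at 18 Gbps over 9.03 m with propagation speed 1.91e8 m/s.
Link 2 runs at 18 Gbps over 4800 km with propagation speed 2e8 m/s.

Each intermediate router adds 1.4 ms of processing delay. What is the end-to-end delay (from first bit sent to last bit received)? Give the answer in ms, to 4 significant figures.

25.41 ms

L = 79000 bits.
Transmission delay per hop = L/R = 79000/18000000000 = 0.00438889 ms; 2 hops → 0.00877778 ms.
Propagation delays (d/s per hop): 4.72775e-05, 24 ms; sum = 24 ms.
Processing at 1 router(s): 1 × 1.4 ms = 1.4 ms.
End-to-end = 25.41 ms.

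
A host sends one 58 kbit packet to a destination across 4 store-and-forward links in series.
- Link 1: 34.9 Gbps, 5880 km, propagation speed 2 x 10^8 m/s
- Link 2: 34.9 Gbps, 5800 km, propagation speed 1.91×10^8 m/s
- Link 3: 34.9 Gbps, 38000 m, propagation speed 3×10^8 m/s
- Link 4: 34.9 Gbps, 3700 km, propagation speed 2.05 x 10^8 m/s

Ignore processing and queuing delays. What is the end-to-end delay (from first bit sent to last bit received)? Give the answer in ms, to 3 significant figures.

77.9 ms

L = 58000 bits.
Transmission delay per hop = L/R = 58000/34900000000 = 0.00166189 ms; 4 hops → 0.00664756 ms.
Propagation delays (d/s per hop): 29.4, 30.3665, 0.126667, 18.0488 ms; sum = 77.9419 ms.
End-to-end = 77.9 ms.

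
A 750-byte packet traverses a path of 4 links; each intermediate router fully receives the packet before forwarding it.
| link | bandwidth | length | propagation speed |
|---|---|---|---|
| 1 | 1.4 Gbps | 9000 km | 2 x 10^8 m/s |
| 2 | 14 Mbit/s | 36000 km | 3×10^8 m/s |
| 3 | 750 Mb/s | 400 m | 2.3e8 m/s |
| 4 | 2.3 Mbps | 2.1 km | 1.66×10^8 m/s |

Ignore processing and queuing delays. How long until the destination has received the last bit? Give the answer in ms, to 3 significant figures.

L = 750 × 8 = 6000 bits.
Transmission delays (L/R per hop): 0.00428571, 0.428571, 0.008, 2.6087 ms; sum = 3.04955 ms.
Propagation delays (d/s per hop): 45, 120, 0.00173913, 0.0126506 ms; sum = 165.014 ms.
End-to-end = 168 ms.

168 ms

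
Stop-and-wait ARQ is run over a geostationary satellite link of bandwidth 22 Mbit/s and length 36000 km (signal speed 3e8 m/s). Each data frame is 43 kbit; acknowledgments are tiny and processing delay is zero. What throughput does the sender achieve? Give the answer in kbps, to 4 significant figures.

t_tx = L/R = 43000/22000000 = 0.00195455 s.
t_prop = 36000000/300000000 = 0.12 s; RTT = 0.24 s.
Cycle = t_tx + RTT = 0.241955 s.
Throughput = L / cycle = 43000 / 0.241955 = 177.7 kbps.

177.7 kbps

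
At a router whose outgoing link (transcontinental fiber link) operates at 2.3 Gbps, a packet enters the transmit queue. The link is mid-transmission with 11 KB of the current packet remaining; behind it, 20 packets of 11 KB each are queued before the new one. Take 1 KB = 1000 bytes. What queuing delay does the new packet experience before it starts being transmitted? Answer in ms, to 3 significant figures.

Each queued packet: L/R = 88000/2300000000 = 0.0382609 ms.
20 queued → 0.765217 ms.
Plus remaining 88000 bits of current packet: 0.0382609 ms.
Queuing delay = 0.803 ms.

0.803 ms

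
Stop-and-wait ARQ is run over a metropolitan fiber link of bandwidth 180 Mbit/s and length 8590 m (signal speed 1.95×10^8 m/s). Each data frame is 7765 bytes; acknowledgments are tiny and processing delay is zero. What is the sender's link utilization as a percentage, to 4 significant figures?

t_tx = L/R = 62120/180000000 = 0.000345111 s.
t_prop = 8590/195000000 = 4.40513e-05 s; RTT = 8.81026e-05 s.
Cycle = t_tx + RTT = 0.000433214 s.
Utilization = t_tx / cycle = 0.000345111/0.000433214 = 79.66 %.

79.66 %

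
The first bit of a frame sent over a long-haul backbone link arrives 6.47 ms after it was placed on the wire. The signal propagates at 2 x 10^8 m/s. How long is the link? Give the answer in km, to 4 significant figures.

1294 km

d = s × t_prop = 200000000 × 0.00647 = 1294 km.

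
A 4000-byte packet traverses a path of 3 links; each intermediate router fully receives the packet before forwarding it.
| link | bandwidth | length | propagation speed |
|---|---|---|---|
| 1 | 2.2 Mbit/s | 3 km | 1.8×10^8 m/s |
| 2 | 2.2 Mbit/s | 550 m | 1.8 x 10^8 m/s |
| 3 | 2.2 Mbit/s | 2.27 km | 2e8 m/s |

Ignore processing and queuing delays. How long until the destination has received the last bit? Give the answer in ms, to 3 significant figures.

43.7 ms

L = 4000 × 8 = 32000 bits.
Transmission delay per hop = L/R = 32000/2200000 = 14.5455 ms; 3 hops → 43.6364 ms.
Propagation delays (d/s per hop): 0.0166667, 0.00305556, 0.01135 ms; sum = 0.0310722 ms.
End-to-end = 43.7 ms.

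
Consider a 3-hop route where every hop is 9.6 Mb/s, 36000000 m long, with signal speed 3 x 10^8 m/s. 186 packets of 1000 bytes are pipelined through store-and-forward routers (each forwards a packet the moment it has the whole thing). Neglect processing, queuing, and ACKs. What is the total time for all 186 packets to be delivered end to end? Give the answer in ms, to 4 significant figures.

516.7 ms

Per-hop transmission t_tx = L/R = 8000/9600000 = 0.833333 ms.
Per-hop propagation t_prop = 36000000/300000000 = 120 ms.
Pipeline fill: first packet needs 3·t_tx to clear all hops; remaining 185 packets each add one t_tx.
Total = (3+186-1)·t_tx + 3·t_prop = 188·0.833333 + 3·120 = 516.7 ms.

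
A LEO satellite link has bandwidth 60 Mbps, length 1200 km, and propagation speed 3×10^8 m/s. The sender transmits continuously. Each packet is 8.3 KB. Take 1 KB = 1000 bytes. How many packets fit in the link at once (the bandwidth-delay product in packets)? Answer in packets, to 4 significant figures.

3.614 packets

Propagation delay = 1200000 / 300000000 = 0.004 s.
BDP = R × t_prop = 60000000 × 0.004 = 240000 bits.
In packets of 66400 bits: 3.614 packets.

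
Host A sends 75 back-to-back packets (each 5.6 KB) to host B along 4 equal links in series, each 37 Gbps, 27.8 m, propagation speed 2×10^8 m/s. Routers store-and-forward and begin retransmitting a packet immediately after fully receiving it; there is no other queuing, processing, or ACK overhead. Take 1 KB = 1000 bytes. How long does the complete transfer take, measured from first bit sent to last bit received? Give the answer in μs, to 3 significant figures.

Per-hop transmission t_tx = L/R = 44800/37000000000 = 1.21081 μs.
Per-hop propagation t_prop = 27.8/200000000 = 0.139 μs.
Pipeline fill: first packet needs 4·t_tx to clear all hops; remaining 74 packets each add one t_tx.
Total = (4+75-1)·t_tx + 4·t_prop = 78·1.21081 + 4·0.139 = 95.0 μs.

95.0 μs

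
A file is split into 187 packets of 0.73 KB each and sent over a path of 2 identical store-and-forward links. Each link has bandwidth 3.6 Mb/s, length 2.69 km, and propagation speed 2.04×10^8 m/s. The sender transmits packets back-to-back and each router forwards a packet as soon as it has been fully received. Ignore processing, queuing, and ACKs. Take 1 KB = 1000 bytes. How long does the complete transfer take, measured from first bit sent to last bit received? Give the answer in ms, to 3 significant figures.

Per-hop transmission t_tx = L/R = 5840/3600000 = 1.62222 ms.
Per-hop propagation t_prop = 2690/204000000 = 0.0131863 ms.
Pipeline fill: first packet needs 2·t_tx to clear all hops; remaining 186 packets each add one t_tx.
Total = (2+187-1)·t_tx + 2·t_prop = 188·1.62222 + 2·0.0131863 = 305 ms.

305 ms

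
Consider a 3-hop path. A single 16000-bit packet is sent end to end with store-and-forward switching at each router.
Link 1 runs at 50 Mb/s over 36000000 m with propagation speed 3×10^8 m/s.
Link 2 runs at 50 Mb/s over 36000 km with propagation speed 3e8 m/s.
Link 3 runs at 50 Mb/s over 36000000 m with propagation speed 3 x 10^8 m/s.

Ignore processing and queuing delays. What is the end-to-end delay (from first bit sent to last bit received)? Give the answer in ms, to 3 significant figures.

Transmission delay per hop = L/R = 16000/50000000 = 0.32 ms; 3 hops → 0.96 ms.
Propagation delays (d/s per hop): 120, 120, 120 ms; sum = 360 ms.
End-to-end = 361 ms.

361 ms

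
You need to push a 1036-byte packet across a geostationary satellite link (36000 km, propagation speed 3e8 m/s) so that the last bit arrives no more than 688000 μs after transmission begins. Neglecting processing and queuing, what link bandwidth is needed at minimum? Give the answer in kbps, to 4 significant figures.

L = 8288 bits.
Propagation delay = 36000000 / 300000000 = 120000 μs.
Transmission budget = 688000 − 120000 = 568000 μs.
R ≥ L / t_tx = 8288 bits / 0.568 s = 14.59 kbps.

14.59 kbps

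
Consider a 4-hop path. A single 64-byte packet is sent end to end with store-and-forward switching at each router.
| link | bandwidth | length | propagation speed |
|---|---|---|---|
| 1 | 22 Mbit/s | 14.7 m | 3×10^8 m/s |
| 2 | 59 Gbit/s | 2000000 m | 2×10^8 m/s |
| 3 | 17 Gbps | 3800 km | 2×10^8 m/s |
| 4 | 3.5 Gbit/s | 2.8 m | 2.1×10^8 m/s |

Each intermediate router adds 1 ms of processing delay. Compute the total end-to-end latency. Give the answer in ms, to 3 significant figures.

L = 64 × 8 = 512 bits.
Transmission delays (L/R per hop): 0.0232727, 8.67797e-06, 3.01176e-05, 0.000146286 ms; sum = 0.0234578 ms.
Propagation delays (d/s per hop): 4.9e-05, 10, 19, 1.33333e-05 ms; sum = 29.0001 ms.
Processing at 3 router(s): 3 × 1 ms = 3 ms.
End-to-end = 32.0 ms.

32.0 ms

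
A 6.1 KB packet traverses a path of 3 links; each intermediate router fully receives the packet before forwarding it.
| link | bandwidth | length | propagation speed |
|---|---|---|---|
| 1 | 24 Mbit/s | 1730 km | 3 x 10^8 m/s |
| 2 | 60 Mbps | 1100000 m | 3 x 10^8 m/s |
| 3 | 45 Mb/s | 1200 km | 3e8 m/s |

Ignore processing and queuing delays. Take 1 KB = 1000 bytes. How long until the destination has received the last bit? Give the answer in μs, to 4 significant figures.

17360 μs

L = 48800 bits.
Transmission delays (L/R per hop): 2033.33, 813.333, 1084.44 μs; sum = 3931.11 μs.
Propagation delays (d/s per hop): 5766.67, 3666.67, 4000 μs; sum = 13433.3 μs.
End-to-end = 17360 μs.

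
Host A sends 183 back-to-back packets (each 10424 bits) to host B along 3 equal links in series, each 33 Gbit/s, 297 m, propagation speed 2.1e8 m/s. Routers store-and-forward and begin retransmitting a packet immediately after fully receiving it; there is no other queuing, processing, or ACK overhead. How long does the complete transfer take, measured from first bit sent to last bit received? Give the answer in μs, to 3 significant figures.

62.7 μs

Per-hop transmission t_tx = L/R = 10424/33000000000 = 0.315879 μs.
Per-hop propagation t_prop = 297/210000000 = 1.41429 μs.
Pipeline fill: first packet needs 3·t_tx to clear all hops; remaining 182 packets each add one t_tx.
Total = (3+183-1)·t_tx + 3·t_prop = 185·0.315879 + 3·1.41429 = 62.7 μs.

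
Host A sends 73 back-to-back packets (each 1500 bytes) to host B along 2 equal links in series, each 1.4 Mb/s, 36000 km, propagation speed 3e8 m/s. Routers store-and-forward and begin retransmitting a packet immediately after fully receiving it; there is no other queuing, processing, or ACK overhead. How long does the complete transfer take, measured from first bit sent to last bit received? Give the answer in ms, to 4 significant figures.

Per-hop transmission t_tx = L/R = 12000/1400000 = 8.57143 ms.
Per-hop propagation t_prop = 36000000/300000000 = 120 ms.
Pipeline fill: first packet needs 2·t_tx to clear all hops; remaining 72 packets each add one t_tx.
Total = (2+73-1)·t_tx + 2·t_prop = 74·8.57143 + 2·120 = 874.3 ms.

874.3 ms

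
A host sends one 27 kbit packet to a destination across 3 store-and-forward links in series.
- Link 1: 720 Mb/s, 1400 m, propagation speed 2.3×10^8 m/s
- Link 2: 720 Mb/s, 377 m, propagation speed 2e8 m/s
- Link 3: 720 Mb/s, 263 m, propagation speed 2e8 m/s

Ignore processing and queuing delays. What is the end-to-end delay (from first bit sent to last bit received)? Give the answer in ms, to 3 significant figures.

L = 27000 bits.
Transmission delay per hop = L/R = 27000/720000000 = 0.0375 ms; 3 hops → 0.1125 ms.
Propagation delays (d/s per hop): 0.00608696, 0.001885, 0.001315 ms; sum = 0.00928696 ms.
End-to-end = 0.122 ms.

0.122 ms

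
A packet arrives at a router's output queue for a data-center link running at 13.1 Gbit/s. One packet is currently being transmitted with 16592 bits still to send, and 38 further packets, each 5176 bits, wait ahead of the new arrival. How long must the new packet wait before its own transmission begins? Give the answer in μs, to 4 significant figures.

16.28 μs

Each queued packet: L/R = 5176/13100000000 = 0.395115 μs.
38 queued → 15.0144 μs.
Plus remaining 16592 bits of current packet: 1.26656 μs.
Queuing delay = 16.28 μs.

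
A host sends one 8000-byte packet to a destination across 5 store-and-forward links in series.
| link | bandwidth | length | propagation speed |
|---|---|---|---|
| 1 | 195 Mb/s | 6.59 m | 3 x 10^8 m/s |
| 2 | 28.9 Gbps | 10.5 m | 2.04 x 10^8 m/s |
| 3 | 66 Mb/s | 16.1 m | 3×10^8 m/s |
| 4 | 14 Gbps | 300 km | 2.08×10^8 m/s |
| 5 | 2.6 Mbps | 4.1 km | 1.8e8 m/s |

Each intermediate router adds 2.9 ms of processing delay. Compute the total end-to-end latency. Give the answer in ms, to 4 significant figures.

38.99 ms

L = 8000 × 8 = 64000 bits.
Transmission delays (L/R per hop): 0.328205, 0.00221453, 0.969697, 0.00457143, 24.6154 ms; sum = 25.9201 ms.
Propagation delays (d/s per hop): 2.19667e-05, 5.14706e-05, 5.36667e-05, 1.44231, 0.0227778 ms; sum = 1.46521 ms.
Processing at 4 router(s): 4 × 2.9 ms = 11.6 ms.
End-to-end = 38.99 ms.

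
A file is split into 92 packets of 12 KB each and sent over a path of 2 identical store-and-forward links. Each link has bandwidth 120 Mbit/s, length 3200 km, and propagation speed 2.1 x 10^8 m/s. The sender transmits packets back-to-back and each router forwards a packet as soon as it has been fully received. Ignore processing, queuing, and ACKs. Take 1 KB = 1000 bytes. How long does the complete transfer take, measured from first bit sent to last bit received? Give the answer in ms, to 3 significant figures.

105 ms

Per-hop transmission t_tx = L/R = 96000/120000000 = 0.8 ms.
Per-hop propagation t_prop = 3200000/210000000 = 15.2381 ms.
Pipeline fill: first packet needs 2·t_tx to clear all hops; remaining 91 packets each add one t_tx.
Total = (2+92-1)·t_tx + 2·t_prop = 93·0.8 + 2·15.2381 = 105 ms.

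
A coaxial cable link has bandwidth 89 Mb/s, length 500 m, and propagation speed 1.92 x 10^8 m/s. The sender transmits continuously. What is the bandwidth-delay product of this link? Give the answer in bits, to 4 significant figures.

231.8 bits

Propagation delay = 500 / 192000000 = 2.60417e-06 s.
BDP = R × t_prop = 89000000 × 2.60417e-06 = 231.771 bits.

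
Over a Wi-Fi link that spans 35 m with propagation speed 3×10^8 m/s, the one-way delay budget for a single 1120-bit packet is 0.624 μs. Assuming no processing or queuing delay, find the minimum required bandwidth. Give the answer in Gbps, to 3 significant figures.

Propagation delay = 35 / 300000000 = 0.116667 μs.
Transmission budget = 0.624 − 0.116667 = 0.507333 μs.
R ≥ L / t_tx = 1120 bits / 5.07333e-07 s = 2.21 Gbps.

2.21 Gbps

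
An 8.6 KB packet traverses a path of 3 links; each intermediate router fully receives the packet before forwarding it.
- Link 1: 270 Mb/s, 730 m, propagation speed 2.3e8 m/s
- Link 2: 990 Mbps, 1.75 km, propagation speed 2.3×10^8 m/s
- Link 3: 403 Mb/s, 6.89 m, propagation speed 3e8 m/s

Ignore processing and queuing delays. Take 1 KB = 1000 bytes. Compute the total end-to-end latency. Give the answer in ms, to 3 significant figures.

0.506 ms

L = 68800 bits.
Transmission delays (L/R per hop): 0.254815, 0.0694949, 0.17072 ms; sum = 0.495029 ms.
Propagation delays (d/s per hop): 0.00317391, 0.0076087, 2.29667e-05 ms; sum = 0.0108056 ms.
End-to-end = 0.506 ms.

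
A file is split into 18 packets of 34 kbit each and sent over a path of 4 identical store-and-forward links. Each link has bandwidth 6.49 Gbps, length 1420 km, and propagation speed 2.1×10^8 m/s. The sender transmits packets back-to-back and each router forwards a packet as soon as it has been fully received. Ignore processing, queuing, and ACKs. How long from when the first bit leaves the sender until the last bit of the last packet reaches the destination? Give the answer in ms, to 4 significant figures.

27.16 ms

Per-hop transmission t_tx = L/R = 34000/6490000000 = 0.00523883 ms.
Per-hop propagation t_prop = 1420000/210000000 = 6.7619 ms.
Pipeline fill: first packet needs 4·t_tx to clear all hops; remaining 17 packets each add one t_tx.
Total = (4+18-1)·t_tx + 4·t_prop = 21·0.00523883 + 4·6.7619 = 27.16 ms.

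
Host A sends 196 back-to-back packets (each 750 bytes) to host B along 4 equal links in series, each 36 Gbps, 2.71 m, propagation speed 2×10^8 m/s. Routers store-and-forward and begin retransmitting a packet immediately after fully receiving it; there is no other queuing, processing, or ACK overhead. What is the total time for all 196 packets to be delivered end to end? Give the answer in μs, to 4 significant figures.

33.22 μs

Per-hop transmission t_tx = L/R = 6000/36000000000 = 0.166667 μs.
Per-hop propagation t_prop = 2.71/200000000 = 0.01355 μs.
Pipeline fill: first packet needs 4·t_tx to clear all hops; remaining 195 packets each add one t_tx.
Total = (4+196-1)·t_tx + 4·t_prop = 199·0.166667 + 4·0.01355 = 33.22 μs.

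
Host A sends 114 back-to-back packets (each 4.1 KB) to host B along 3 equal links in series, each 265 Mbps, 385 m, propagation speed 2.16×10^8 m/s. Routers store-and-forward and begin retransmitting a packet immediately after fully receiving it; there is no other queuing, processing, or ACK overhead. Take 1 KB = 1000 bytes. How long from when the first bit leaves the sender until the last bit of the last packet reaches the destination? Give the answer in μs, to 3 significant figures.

Per-hop transmission t_tx = L/R = 32800/265000000 = 123.774 μs.
Per-hop propagation t_prop = 385/216000000 = 1.78241 μs.
Pipeline fill: first packet needs 3·t_tx to clear all hops; remaining 113 packets each add one t_tx.
Total = (3+114-1)·t_tx + 3·t_prop = 116·123.774 + 3·1.78241 = 14400 μs.

14400 μs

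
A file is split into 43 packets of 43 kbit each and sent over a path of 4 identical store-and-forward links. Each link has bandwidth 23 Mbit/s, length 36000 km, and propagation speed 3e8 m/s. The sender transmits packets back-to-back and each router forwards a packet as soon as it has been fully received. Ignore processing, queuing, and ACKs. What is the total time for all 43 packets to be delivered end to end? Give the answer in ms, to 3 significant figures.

Per-hop transmission t_tx = L/R = 43000/23000000 = 1.86957 ms.
Per-hop propagation t_prop = 36000000/300000000 = 120 ms.
Pipeline fill: first packet needs 4·t_tx to clear all hops; remaining 42 packets each add one t_tx.
Total = (4+43-1)·t_tx + 4·t_prop = 46·1.86957 + 4·120 = 566 ms.

566 ms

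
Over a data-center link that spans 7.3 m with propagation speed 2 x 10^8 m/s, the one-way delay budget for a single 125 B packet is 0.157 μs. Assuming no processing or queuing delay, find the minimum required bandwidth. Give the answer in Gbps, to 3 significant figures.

L = 1000 bits.
Propagation delay = 7.3 / 200000000 = 0.0365 μs.
Transmission budget = 0.157 − 0.0365 = 0.1205 μs.
R ≥ L / t_tx = 1000 bits / 1.205e-07 s = 8.30 Gbps.

8.30 Gbps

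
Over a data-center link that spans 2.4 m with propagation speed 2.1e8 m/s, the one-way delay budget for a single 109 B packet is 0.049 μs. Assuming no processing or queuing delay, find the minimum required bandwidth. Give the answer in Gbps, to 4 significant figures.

L = 872 bits.
Propagation delay = 2.4 / 210000000 = 0.0114286 μs.
Transmission budget = 0.049 − 0.0114286 = 0.0375714 μs.
R ≥ L / t_tx = 872 bits / 3.75714e-08 s = 23.21 Gbps.

23.21 Gbps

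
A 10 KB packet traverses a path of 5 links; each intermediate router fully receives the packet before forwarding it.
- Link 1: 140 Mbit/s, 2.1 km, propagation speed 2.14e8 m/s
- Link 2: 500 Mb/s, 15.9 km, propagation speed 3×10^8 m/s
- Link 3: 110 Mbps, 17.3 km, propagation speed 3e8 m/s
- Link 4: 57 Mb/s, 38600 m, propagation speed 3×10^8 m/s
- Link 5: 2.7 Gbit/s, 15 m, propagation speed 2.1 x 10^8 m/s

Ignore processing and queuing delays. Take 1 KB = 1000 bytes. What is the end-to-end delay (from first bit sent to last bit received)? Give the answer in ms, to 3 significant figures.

L = 80000 bits.
Transmission delays (L/R per hop): 0.571429, 0.16, 0.727273, 1.40351, 0.0296296 ms; sum = 2.89184 ms.
Propagation delays (d/s per hop): 0.00981308, 0.053, 0.0576667, 0.128667, 7.14286e-05 ms; sum = 0.249218 ms.
End-to-end = 3.14 ms.

3.14 ms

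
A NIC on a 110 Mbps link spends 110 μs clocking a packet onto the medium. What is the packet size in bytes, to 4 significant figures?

1513 bytes

L = R × t_tx = 110000000 b/s × 0.00011 s = 12100 bits.
In bytes: 12100 / 8 = 1513 bytes.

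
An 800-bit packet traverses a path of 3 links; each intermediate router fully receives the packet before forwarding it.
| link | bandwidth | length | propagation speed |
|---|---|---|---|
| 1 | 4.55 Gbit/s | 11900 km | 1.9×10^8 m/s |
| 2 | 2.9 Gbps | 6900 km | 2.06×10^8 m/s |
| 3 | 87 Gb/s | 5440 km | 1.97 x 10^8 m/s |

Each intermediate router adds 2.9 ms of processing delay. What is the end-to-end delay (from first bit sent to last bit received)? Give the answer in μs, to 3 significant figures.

Transmission delays (L/R per hop): 0.175824, 0.275862, 0.0091954 μs; sum = 0.460882 μs.
Propagation delays (d/s per hop): 62631.6, 33495.1, 27614.2 μs; sum = 123741 μs.
Processing at 2 router(s): 2 × 2.9 ms = 5800 μs.
End-to-end = 130000 μs.

130000 μs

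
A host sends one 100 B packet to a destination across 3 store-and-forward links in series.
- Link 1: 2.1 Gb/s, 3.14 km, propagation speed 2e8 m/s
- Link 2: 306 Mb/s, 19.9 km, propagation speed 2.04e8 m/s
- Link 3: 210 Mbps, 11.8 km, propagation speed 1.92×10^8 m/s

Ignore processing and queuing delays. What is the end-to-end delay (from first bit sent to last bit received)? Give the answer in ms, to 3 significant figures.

L = 100 × 8 = 800 bits.
Transmission delays (L/R per hop): 0.000380952, 0.00261438, 0.00380952 ms; sum = 0.00680486 ms.
Propagation delays (d/s per hop): 0.0157, 0.097549, 0.0614583 ms; sum = 0.174707 ms.
End-to-end = 0.182 ms.

0.182 ms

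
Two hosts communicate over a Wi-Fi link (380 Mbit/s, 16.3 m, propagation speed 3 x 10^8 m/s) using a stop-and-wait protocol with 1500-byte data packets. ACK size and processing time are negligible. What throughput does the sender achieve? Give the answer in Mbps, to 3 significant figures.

t_tx = L/R = 12000/380000000 = 3.15789e-05 s.
t_prop = 16.3/300000000 = 5.43333e-08 s; RTT = 1.08667e-07 s.
Cycle = t_tx + RTT = 3.16876e-05 s.
Throughput = L / cycle = 12000 / 3.16876e-05 = 379 Mbps.

379 Mbps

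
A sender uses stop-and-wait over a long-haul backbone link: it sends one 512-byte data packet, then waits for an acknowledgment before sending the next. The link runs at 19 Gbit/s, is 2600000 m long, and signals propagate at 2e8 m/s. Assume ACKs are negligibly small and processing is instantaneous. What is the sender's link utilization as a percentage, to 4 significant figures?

t_tx = L/R = 4096/19000000000 = 2.15579e-07 s.
t_prop = 2600000/200000000 = 0.013 s; RTT = 0.026 s.
Cycle = t_tx + RTT = 0.0260002 s.
Utilization = t_tx / cycle = 2.15579e-07/0.0260002 = 0.0008291 %.

0.0008291 %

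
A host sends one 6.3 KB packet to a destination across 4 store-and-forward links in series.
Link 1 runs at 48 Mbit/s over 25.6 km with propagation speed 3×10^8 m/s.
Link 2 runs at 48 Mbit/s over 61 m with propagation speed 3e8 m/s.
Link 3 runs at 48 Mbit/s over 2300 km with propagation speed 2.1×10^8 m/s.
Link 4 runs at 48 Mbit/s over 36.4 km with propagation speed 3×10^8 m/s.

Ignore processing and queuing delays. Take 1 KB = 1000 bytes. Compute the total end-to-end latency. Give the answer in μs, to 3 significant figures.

15400 μs

L = 50400 bits.
Transmission delay per hop = L/R = 50400/48000000 = 1050 μs; 4 hops → 4200 μs.
Propagation delays (d/s per hop): 85.3333, 0.203333, 10952.4, 121.333 μs; sum = 11159.3 μs.
End-to-end = 15400 μs.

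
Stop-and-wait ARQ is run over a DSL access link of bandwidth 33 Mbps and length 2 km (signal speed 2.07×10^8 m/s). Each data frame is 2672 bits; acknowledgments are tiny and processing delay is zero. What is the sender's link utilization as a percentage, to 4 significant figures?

t_tx = L/R = 2672/33000000 = 8.09697e-05 s.
t_prop = 2000/2.07e+08 = 9.66184e-06 s; RTT = 1.93237e-05 s.
Cycle = t_tx + RTT = 0.000100293 s.
Utilization = t_tx / cycle = 8.09697e-05/0.000100293 = 80.73 %.

80.73 %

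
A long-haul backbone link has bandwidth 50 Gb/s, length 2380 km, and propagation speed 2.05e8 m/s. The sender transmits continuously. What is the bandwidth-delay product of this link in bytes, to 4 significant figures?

72560000 bytes

Propagation delay = 2380000 / 2.05e+08 = 0.0116098 s.
BDP = R × t_prop = 50000000000 × 0.0116098 = 580488000 bits.
In bytes: 580488000/8 = 72560000 bytes.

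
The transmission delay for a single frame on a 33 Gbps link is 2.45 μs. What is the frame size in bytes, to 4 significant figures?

L = R × t_tx = 33000000000 b/s × 2.45e-06 s = 80850 bits.
In bytes: 80850 / 8 = 10110 bytes.

10110 bytes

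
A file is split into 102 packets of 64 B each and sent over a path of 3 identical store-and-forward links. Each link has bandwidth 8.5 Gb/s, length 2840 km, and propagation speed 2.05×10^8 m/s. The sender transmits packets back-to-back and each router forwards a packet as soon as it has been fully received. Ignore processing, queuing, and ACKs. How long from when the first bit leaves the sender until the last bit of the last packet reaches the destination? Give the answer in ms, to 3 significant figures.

41.6 ms

Per-hop transmission t_tx = L/R = 512/8500000000 = 6.02353e-05 ms.
Per-hop propagation t_prop = 2840000/2.05e+08 = 13.8537 ms.
Pipeline fill: first packet needs 3·t_tx to clear all hops; remaining 101 packets each add one t_tx.
Total = (3+102-1)·t_tx + 3·t_prop = 104·6.02353e-05 + 3·13.8537 = 41.6 ms.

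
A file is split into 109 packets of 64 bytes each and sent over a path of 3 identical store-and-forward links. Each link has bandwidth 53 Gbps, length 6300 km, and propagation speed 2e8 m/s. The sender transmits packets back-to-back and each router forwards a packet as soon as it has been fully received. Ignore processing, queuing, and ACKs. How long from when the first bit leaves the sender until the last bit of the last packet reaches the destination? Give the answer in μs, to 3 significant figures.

94500 μs

Per-hop transmission t_tx = L/R = 512/53000000000 = 0.00966038 μs.
Per-hop propagation t_prop = 6300000/200000000 = 31500 μs.
Pipeline fill: first packet needs 3·t_tx to clear all hops; remaining 108 packets each add one t_tx.
Total = (3+109-1)·t_tx + 3·t_prop = 111·0.00966038 + 3·31500 = 94500 μs.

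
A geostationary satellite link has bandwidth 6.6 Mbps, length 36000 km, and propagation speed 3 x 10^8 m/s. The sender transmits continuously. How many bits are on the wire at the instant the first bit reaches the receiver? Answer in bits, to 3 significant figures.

792000 bits

Propagation delay = 36000000 / 300000000 = 0.12 s.
BDP = R × t_prop = 6600000 × 0.12 = 792000 bits.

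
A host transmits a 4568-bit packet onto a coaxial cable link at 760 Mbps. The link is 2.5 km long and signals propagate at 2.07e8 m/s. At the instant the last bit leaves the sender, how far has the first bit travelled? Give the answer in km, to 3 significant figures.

1.24 km

t_tx = L/R = 4568/760000000 = 6.01053e-06 s.
Distance = s × t_tx = 2.07e+08 × 6.01053e-06 = 1.24 km.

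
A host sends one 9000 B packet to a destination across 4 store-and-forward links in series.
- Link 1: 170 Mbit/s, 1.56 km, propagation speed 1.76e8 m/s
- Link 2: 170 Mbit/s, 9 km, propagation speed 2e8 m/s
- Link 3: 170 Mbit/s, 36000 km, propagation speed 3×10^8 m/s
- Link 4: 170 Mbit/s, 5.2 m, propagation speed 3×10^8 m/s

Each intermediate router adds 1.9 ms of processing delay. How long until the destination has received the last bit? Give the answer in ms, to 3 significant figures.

L = 9000 × 8 = 72000 bits.
Transmission delay per hop = L/R = 72000/170000000 = 0.423529 ms; 4 hops → 1.69412 ms.
Propagation delays (d/s per hop): 0.00886364, 0.045, 120, 1.73333e-05 ms; sum = 120.054 ms.
Processing at 3 router(s): 3 × 1.9 ms = 5.7 ms.
End-to-end = 127 ms.

127 ms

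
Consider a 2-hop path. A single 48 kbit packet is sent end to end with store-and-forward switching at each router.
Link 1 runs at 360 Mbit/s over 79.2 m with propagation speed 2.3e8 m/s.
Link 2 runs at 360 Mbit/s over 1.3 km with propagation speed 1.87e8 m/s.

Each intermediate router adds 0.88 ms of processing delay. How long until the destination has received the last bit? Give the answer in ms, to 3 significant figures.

1.15 ms

L = 48000 bits.
Transmission delay per hop = L/R = 48000/360000000 = 0.133333 ms; 2 hops → 0.266667 ms.
Propagation delays (d/s per hop): 0.000344348, 0.00695187 ms; sum = 0.00729622 ms.
Processing at 1 router(s): 1 × 0.88 ms = 0.88 ms.
End-to-end = 1.15 ms.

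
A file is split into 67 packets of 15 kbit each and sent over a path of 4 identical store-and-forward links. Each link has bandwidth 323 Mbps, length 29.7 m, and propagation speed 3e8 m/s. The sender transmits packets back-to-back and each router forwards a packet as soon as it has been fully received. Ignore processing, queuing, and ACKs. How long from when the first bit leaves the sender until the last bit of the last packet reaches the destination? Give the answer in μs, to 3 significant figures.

3250 μs

Per-hop transmission t_tx = L/R = 15000/323000000 = 46.4396 μs.
Per-hop propagation t_prop = 29.7/300000000 = 0.099 μs.
Pipeline fill: first packet needs 4·t_tx to clear all hops; remaining 66 packets each add one t_tx.
Total = (4+67-1)·t_tx + 4·t_prop = 70·46.4396 + 4·0.099 = 3250 μs.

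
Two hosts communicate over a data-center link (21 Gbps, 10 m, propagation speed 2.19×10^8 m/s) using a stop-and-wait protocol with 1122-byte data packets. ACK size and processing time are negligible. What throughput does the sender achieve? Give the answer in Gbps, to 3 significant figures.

17.3 Gbps

t_tx = L/R = 8976/21000000000 = 4.27429e-07 s.
t_prop = 10/219000000 = 4.56621e-08 s; RTT = 9.13242e-08 s.
Cycle = t_tx + RTT = 5.18753e-07 s.
Throughput = L / cycle = 8976 / 5.18753e-07 = 17.3 Gbps.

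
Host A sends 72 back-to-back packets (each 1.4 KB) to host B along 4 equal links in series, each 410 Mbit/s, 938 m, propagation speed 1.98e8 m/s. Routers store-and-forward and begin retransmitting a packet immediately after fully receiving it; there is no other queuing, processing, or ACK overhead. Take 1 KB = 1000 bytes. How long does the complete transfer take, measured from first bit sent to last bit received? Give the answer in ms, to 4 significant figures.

Per-hop transmission t_tx = L/R = 11200/410000000 = 0.0273171 ms.
Per-hop propagation t_prop = 938/198000000 = 0.00473737 ms.
Pipeline fill: first packet needs 4·t_tx to clear all hops; remaining 71 packets each add one t_tx.
Total = (4+72-1)·t_tx + 4·t_prop = 75·0.0273171 + 4·0.00473737 = 2.068 ms.

2.068 ms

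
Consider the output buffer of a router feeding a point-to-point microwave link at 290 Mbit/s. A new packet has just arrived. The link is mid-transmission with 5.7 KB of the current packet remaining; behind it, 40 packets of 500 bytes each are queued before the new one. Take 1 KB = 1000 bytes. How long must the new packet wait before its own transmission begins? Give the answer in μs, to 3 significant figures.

Each queued packet: L/R = 4000/290000000 = 13.7931 μs.
40 queued → 551.724 μs.
Plus remaining 45600 bits of current packet: 157.241 μs.
Queuing delay = 709 μs.

709 μs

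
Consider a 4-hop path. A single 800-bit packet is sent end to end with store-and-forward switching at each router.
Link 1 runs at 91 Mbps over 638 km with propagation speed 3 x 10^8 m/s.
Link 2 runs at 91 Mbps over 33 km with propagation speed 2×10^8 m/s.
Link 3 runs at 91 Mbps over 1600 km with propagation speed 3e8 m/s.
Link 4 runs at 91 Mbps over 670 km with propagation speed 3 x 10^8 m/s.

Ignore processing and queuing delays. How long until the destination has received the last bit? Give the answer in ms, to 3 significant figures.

Transmission delay per hop = L/R = 800/91000000 = 0.00879121 ms; 4 hops → 0.0351648 ms.
Propagation delays (d/s per hop): 2.12667, 0.165, 5.33333, 2.23333 ms; sum = 9.85833 ms.
End-to-end = 9.89 ms.

9.89 ms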